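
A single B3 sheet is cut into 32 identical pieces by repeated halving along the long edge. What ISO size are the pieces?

32 = 2^5, so 5 halving steps.
B3 → B4 → … → B8 after 5 steps.

B8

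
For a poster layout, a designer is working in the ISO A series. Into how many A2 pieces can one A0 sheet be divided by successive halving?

Each ISO step halves the sheet: 1 × A0 → 2 × A1 → 4 × A2
From A0 to A2 is 2 halving steps: 2^2 = 4.

4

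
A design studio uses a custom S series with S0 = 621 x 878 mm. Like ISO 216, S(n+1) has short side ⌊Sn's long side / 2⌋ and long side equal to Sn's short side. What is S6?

77 × 109 mm

S1 = 439 × 621 mm (from S0 by 1 halving).
S2: ⌊621/2⌋ × 439 = 310 × 439 mm
S3: ⌊439/2⌋ × 310 = 219 × 310 mm
S4: ⌊310/2⌋ × 219 = 155 × 219 mm
S5: ⌊219/2⌋ × 155 = 109 × 155 mm
S6: ⌊155/2⌋ × 109 = 77 × 109 mm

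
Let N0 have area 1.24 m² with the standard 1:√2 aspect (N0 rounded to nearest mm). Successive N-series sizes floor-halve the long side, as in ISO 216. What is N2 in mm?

468 × 662 mm

Let N0's short side be w mm. w · w√2 = 1.24 m² = 1,240,000 mm², so w ≈ 936.4 mm and w√2 ≈ 1324.2 mm → N0 = 936 × 1324 mm.
N1: ⌊1324/2⌋ × 936 = 662 × 936 mm
N2: ⌊936/2⌋ × 662 = 468 × 662 mm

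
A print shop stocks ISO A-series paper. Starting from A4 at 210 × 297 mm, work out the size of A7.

74 × 105 mm

A5: ⌊297/2⌋ × 210 = 148 × 210 mm
A6: ⌊210/2⌋ × 148 = 105 × 148 mm
A7: ⌊148/2⌋ × 105 = 74 × 105 mm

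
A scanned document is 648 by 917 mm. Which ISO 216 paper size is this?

C1 (648 × 917 mm)

Aspect ratio 917/648 ≈ 1.415 — close to the ISO √2 ≈ 1.414.
In the C-series (envelope sizes, between A and B): C1 = 648 × 917 mm.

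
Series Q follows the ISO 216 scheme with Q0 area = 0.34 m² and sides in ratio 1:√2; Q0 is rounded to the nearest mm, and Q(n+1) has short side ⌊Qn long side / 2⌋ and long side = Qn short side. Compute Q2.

245 × 346 mm

Let Q0's short side be w mm. w · w√2 = 0.34 m² = 340,000 mm², so w ≈ 490.3 mm and w√2 ≈ 693.4 mm → Q0 = 490 × 693 mm.
Q1: ⌊693/2⌋ × 490 = 346 × 490 mm
Q2: ⌊490/2⌋ × 346 = 245 × 346 mm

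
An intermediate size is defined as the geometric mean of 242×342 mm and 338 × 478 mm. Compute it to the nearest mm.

286 × 404 mm

Short side: √(242 · 338) = √81796 ≈ 286.0 → 286 mm
Long side: √(342 · 478) = √163476 ≈ 404.3 → 404 mm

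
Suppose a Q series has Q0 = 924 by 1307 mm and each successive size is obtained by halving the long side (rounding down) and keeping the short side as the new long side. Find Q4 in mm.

Q1: ⌊1307/2⌋ × 924 = 653 × 924 mm
Q2: ⌊924/2⌋ × 653 = 462 × 653 mm
Q3: ⌊653/2⌋ × 462 = 326 × 462 mm
Q4: ⌊462/2⌋ × 326 = 231 × 326 mm

231 × 326 mm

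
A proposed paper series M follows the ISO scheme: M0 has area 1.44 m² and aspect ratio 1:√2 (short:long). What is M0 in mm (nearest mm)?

1009 × 1427 mm

Let the short side be w mm. Then w · w√2 = 1.44 m² = 1,440,000 mm².
w² = 1,440,000/√2, so w ≈ 1009.1 mm; long side = w√2 ≈ 1427.0 mm.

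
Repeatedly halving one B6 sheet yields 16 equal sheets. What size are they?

16 = 2^4, so 4 halving steps.
B6 → B7 → … → B10 after 4 steps.

B10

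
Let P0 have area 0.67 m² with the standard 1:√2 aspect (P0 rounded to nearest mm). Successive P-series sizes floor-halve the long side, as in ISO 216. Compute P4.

Let P0's short side be w mm. w · w√2 = 0.67 m² = 670,000 mm², so w ≈ 688.3 mm and w√2 ≈ 973.4 mm → P0 = 688 × 973 mm.
P1: ⌊973/2⌋ × 688 = 486 × 688 mm
P2: ⌊688/2⌋ × 486 = 344 × 486 mm
P3: ⌊486/2⌋ × 344 = 243 × 344 mm
P4: ⌊344/2⌋ × 243 = 172 × 243 mm

172 × 243 mm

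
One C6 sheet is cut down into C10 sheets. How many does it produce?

16

C6 = 114 × 162 mm; C10 = 28 × 40 mm.
Each halving step doubles the count; 4 steps from C6 to C10.
2^4 = 16.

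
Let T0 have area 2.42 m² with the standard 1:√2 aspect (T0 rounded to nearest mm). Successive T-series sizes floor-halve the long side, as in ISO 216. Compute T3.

Let T0's short side be w mm. w · w√2 = 2.42 m² = 2,420,000 mm², so w ≈ 1308.1 mm and w√2 ≈ 1850.0 mm → T0 = 1308 × 1850 mm.
T1: ⌊1850/2⌋ × 1308 = 925 × 1308 mm
T2: ⌊1308/2⌋ × 925 = 654 × 925 mm
T3: ⌊925/2⌋ × 654 = 462 × 654 mm

462 × 654 mm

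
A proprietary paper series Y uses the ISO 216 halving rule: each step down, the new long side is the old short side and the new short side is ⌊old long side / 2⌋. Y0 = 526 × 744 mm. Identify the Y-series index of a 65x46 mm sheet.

Y7

Y0: 526 × 744 mm
Y1: 372 × 526 mm
Y2: 263 × 372 mm
Y3: 186 × 263 mm
Y4: 131 × 186 mm
Y5: 93 × 131 mm
Y6: 65 × 93 mm
Y7: 46 × 65 mm
Y8: 32 × 46 mm
→ matches Y7.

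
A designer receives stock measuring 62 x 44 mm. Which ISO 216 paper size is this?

Aspect ratio 62/44 ≈ 1.409 — close to the ISO √2 ≈ 1.414.
In the B-series (B0 = 1000 × 1414 mm): B9 = 44 × 62 mm.

B9 (44 × 62 mm)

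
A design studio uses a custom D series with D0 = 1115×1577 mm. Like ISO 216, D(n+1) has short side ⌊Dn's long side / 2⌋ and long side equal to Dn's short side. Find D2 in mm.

557 × 788 mm

D1: ⌊1577/2⌋ × 1115 = 788 × 1115 mm
D2: ⌊1115/2⌋ × 788 = 557 × 788 mm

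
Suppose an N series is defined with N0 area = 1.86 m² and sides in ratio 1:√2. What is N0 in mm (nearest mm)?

Let the short side be w mm. Then w · w√2 = 1.86 m² = 1,860,000 mm².
w² = 1,860,000/√2, so w ≈ 1146.8 mm; long side = w√2 ≈ 1621.9 mm.

1147 × 1622 mm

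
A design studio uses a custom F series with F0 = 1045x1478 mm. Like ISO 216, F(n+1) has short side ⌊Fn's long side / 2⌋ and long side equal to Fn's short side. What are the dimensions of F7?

92 × 130 mm

F1 = 739 × 1045 mm (from F0 by 1 halving).
F2: ⌊1045/2⌋ × 739 = 522 × 739 mm
F3: ⌊739/2⌋ × 522 = 369 × 522 mm
F4: ⌊522/2⌋ × 369 = 261 × 369 mm
F5: ⌊369/2⌋ × 261 = 184 × 261 mm
F6: ⌊261/2⌋ × 184 = 130 × 184 mm
F7: ⌊184/2⌋ × 130 = 92 × 130 mm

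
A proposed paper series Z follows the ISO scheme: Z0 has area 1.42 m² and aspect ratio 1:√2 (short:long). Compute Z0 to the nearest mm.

Let the short side be w mm. Then w · w√2 = 1.42 m² = 1,420,000 mm².
w² = 1,420,000/√2, so w ≈ 1002.0 mm; long side = w√2 ≈ 1417.1 mm.

1002 × 1417 mm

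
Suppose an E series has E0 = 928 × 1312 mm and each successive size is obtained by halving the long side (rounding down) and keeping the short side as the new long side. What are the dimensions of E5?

164 × 232 mm

E1: ⌊1312/2⌋ × 928 = 656 × 928 mm
E2: ⌊928/2⌋ × 656 = 464 × 656 mm
E3: ⌊656/2⌋ × 464 = 328 × 464 mm
E4: ⌊464/2⌋ × 328 = 232 × 328 mm
E5: ⌊328/2⌋ × 232 = 164 × 232 mm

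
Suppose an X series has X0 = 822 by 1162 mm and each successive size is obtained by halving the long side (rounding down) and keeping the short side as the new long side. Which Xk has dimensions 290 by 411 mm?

X0: 822 × 1162 mm
X1: 581 × 822 mm
X2: 411 × 581 mm
X3: 290 × 411 mm
X4: 205 × 290 mm
→ matches X3.

X3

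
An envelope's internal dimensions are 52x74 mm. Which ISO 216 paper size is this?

A8 (52 × 74 mm)

Aspect ratio 74/52 ≈ 1.423 — close to the ISO √2 ≈ 1.414.
In the A-series (A0 area = 1 m²): A8 = 52 × 74 mm.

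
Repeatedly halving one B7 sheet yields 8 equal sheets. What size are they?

B10

8 = 2^3, so 3 halving steps.
B7 → B8 → … → B10 after 3 steps.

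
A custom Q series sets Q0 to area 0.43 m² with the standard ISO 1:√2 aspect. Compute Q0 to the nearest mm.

Let the short side be w mm. Then w · w√2 = 0.43 m² = 430,000 mm².
w² = 430,000/√2, so w ≈ 551.4 mm; long side = w√2 ≈ 779.8 mm.

551 × 780 mm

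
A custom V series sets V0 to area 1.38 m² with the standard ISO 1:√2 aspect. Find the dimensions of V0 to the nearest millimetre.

988 × 1397 mm

Let the short side be w mm. Then w · w√2 = 1.38 m² = 1,380,000 mm².
w² = 1,380,000/√2, so w ≈ 987.8 mm; long side = w√2 ≈ 1397.0 mm.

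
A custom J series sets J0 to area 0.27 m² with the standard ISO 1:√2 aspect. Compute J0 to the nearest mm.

437 × 618 mm

Let the short side be w mm. Then w · w√2 = 0.27 m² = 270,000 mm².
w² = 270,000/√2, so w ≈ 436.9 mm; long side = w√2 ≈ 617.9 mm.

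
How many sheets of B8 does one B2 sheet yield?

64

B2 = 500 × 707 mm; B8 = 62 × 88 mm.
Each halving step doubles the count; 6 steps from B2 to B8.
2^6 = 64.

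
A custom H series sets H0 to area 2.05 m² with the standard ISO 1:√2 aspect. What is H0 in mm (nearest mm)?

Let the short side be w mm. Then w · w√2 = 2.05 m² = 2,050,000 mm².
w² = 2,050,000/√2, so w ≈ 1204.0 mm; long side = w√2 ≈ 1702.7 mm.

1204 × 1703 mm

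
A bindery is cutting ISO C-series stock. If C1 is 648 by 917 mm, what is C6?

C2: ⌊917/2⌋ × 648 = 458 × 648 mm
C3: ⌊648/2⌋ × 458 = 324 × 458 mm
C4: ⌊458/2⌋ × 324 = 229 × 324 mm
C5: ⌊324/2⌋ × 229 = 162 × 229 mm
C6: ⌊229/2⌋ × 162 = 114 × 162 mm

114 × 162 mm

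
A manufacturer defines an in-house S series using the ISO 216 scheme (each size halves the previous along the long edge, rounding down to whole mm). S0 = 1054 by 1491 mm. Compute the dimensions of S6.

131 × 186 mm

S1: ⌊1491/2⌋ × 1054 = 745 × 1054 mm
S2: ⌊1054/2⌋ × 745 = 527 × 745 mm
S3: ⌊745/2⌋ × 527 = 372 × 527 mm
S4: ⌊527/2⌋ × 372 = 263 × 372 mm
S5: ⌊372/2⌋ × 263 = 186 × 263 mm
S6: ⌊263/2⌋ × 186 = 131 × 186 mm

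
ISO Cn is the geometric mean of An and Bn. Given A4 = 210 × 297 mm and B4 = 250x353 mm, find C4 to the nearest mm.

229 × 324 mm

Short side: √(210 · 250) = √52500 ≈ 229.1 → 229 mm
Long side: √(297 · 353) = √104841 ≈ 323.8 → 324 mm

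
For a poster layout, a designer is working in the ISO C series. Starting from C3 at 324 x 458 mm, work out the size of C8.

57 × 81 mm

C4: ⌊458/2⌋ × 324 = 229 × 324 mm
C5: ⌊324/2⌋ × 229 = 162 × 229 mm
C6: ⌊229/2⌋ × 162 = 114 × 162 mm
C7: ⌊162/2⌋ × 114 = 81 × 114 mm
C8: ⌊114/2⌋ × 81 = 57 × 81 mm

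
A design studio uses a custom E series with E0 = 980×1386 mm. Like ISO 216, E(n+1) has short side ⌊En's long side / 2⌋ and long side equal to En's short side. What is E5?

E1: ⌊1386/2⌋ × 980 = 693 × 980 mm
E2: ⌊980/2⌋ × 693 = 490 × 693 mm
E3: ⌊693/2⌋ × 490 = 346 × 490 mm
E4: ⌊490/2⌋ × 346 = 245 × 346 mm
E5: ⌊346/2⌋ × 245 = 173 × 245 mm

173 × 245 mm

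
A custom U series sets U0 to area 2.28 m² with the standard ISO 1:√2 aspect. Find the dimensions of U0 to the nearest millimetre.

Let the short side be w mm. Then w · w√2 = 2.28 m² = 2,280,000 mm².
w² = 2,280,000/√2, so w ≈ 1269.7 mm; long side = w√2 ≈ 1795.7 mm.

1270 × 1796 mm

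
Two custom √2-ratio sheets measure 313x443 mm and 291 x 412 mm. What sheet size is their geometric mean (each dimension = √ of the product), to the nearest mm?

302 × 427 mm

Short side: √(313 · 291) = √91083 ≈ 301.8 → 302 mm
Long side: √(443 · 412) = √182516 ≈ 427.2 → 427 mm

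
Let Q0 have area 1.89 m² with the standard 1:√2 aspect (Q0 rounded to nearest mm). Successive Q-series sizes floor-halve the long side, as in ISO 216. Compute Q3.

408 × 578 mm

Let Q0's short side be w mm. w · w√2 = 1.89 m² = 1,890,000 mm², so w ≈ 1156.0 mm and w√2 ≈ 1634.9 mm → Q0 = 1156 × 1635 mm.
Q1: ⌊1635/2⌋ × 1156 = 817 × 1156 mm
Q2: ⌊1156/2⌋ × 817 = 578 × 817 mm
Q3: ⌊817/2⌋ × 578 = 408 × 578 mm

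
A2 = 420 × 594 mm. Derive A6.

A3: ⌊594/2⌋ × 420 = 297 × 420 mm
A4: ⌊420/2⌋ × 297 = 210 × 297 mm
A5: ⌊297/2⌋ × 210 = 148 × 210 mm
A6: ⌊210/2⌋ × 148 = 105 × 148 mm

105 × 148 mm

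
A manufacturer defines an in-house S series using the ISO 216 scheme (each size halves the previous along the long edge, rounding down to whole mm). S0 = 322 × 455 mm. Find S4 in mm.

80 × 113 mm

S1: ⌊455/2⌋ × 322 = 227 × 322 mm
S2: ⌊322/2⌋ × 227 = 161 × 227 mm
S3: ⌊227/2⌋ × 161 = 113 × 161 mm
S4: ⌊161/2⌋ × 113 = 80 × 113 mm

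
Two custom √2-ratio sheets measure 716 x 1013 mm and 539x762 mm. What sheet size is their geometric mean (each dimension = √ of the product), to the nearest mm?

621 × 879 mm

Short side: √(716 · 539) = √385924 ≈ 621.2 → 621 mm
Long side: √(1013 · 762) = √771906 ≈ 878.6 → 879 mm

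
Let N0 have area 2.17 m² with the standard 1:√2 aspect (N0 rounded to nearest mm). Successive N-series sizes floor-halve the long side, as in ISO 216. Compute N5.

Let N0's short side be w mm. w · w√2 = 2.17 m² = 2,170,000 mm², so w ≈ 1238.7 mm and w√2 ≈ 1751.8 mm → N0 = 1239 × 1752 mm.
N1: ⌊1752/2⌋ × 1239 = 876 × 1239 mm
N2: ⌊1239/2⌋ × 876 = 619 × 876 mm
N3: ⌊876/2⌋ × 619 = 438 × 619 mm
N4: ⌊619/2⌋ × 438 = 309 × 438 mm
N5: ⌊438/2⌋ × 309 = 219 × 309 mm

219 × 309 mm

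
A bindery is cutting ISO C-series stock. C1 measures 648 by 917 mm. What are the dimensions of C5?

C2: ⌊917/2⌋ × 648 = 458 × 648 mm
C3: ⌊648/2⌋ × 458 = 324 × 458 mm
C4: ⌊458/2⌋ × 324 = 229 × 324 mm
C5: ⌊324/2⌋ × 229 = 162 × 229 mm

162 × 229 mm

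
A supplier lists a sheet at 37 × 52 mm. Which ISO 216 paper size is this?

A9 (37 × 52 mm)

Aspect ratio 52/37 ≈ 1.405 — close to the ISO √2 ≈ 1.414.
In the A-series (A0 area = 1 m²): A9 = 37 × 52 mm.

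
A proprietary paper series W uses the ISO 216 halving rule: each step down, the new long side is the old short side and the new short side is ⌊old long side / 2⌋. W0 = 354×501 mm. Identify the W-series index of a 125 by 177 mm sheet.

W3

W0: 354 × 501 mm
W1: 250 × 354 mm
W2: 177 × 250 mm
W3: 125 × 177 mm
W4: 88 × 125 mm
→ matches W3.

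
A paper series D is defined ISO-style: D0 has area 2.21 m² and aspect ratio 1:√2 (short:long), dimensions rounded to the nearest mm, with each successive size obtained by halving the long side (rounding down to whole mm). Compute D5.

221 × 312 mm

Let D0's short side be w mm. w · w√2 = 2.21 m² = 2,210,000 mm², so w ≈ 1250.1 mm and w√2 ≈ 1767.9 mm → D0 = 1250 × 1768 mm.
D1: ⌊1768/2⌋ × 1250 = 884 × 1250 mm
D2: ⌊1250/2⌋ × 884 = 625 × 884 mm
D3: ⌊884/2⌋ × 625 = 442 × 625 mm
D4: ⌊625/2⌋ × 442 = 312 × 442 mm
D5: ⌊442/2⌋ × 312 = 221 × 312 mm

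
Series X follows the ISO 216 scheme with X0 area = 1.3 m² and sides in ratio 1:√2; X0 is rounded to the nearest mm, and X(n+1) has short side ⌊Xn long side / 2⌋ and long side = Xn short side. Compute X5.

169 × 239 mm

Let X0's short side be w mm. w · w√2 = 1.3 m² = 1,300,000 mm², so w ≈ 958.8 mm and w√2 ≈ 1355.9 mm → X0 = 959 × 1356 mm.
X1: ⌊1356/2⌋ × 959 = 678 × 959 mm
X2: ⌊959/2⌋ × 678 = 479 × 678 mm
X3: ⌊678/2⌋ × 479 = 339 × 479 mm
X4: ⌊479/2⌋ × 339 = 239 × 339 mm
X5: ⌊339/2⌋ × 239 = 169 × 239 mm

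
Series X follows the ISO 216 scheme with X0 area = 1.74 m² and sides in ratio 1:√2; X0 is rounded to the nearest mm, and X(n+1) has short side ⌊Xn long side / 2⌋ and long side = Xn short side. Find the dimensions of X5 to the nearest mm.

Let X0's short side be w mm. w · w√2 = 1.74 m² = 1,740,000 mm², so w ≈ 1109.2 mm and w√2 ≈ 1568.7 mm → X0 = 1109 × 1569 mm.
X1: ⌊1569/2⌋ × 1109 = 784 × 1109 mm
X2: ⌊1109/2⌋ × 784 = 554 × 784 mm
X3: ⌊784/2⌋ × 554 = 392 × 554 mm
X4: ⌊554/2⌋ × 392 = 277 × 392 mm
X5: ⌊392/2⌋ × 277 = 196 × 277 mm

196 × 277 mm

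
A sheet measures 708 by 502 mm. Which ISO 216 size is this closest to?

B2 (500 × 707 mm)

Aspect ratio 708/502 ≈ 1.410 — close to the ISO √2 ≈ 1.414.
In the B-series (B0 = 1000 × 1414 mm): B2 = 500 × 707 mm.
Off by 3 mm total — nearest standard size.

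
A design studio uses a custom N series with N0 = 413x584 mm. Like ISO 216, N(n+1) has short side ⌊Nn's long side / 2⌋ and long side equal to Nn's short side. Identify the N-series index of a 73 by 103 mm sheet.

N5

N0: 413 × 584 mm
N1: 292 × 413 mm
N2: 206 × 292 mm
N3: 146 × 206 mm
N4: 103 × 146 mm
N5: 73 × 103 mm
N6: 51 × 73 mm
→ matches N5.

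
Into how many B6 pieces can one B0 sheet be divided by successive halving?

B0 = 1000 × 1414 mm; B6 = 125 × 176 mm.
Each halving step doubles the count; 6 steps from B0 to B6.
2^6 = 64.

64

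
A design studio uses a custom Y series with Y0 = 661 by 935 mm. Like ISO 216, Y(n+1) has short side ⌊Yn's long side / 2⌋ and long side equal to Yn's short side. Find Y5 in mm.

Y1: ⌊935/2⌋ × 661 = 467 × 661 mm
Y2: ⌊661/2⌋ × 467 = 330 × 467 mm
Y3: ⌊467/2⌋ × 330 = 233 × 330 mm
Y4: ⌊330/2⌋ × 233 = 165 × 233 mm
Y5: ⌊233/2⌋ × 165 = 116 × 165 mm

116 × 165 mm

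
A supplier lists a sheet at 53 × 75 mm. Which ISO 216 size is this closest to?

A8 (52 × 74 mm)

Aspect ratio 75/53 ≈ 1.415 — close to the ISO √2 ≈ 1.414.
In the A-series (A0 area = 1 m²): A8 = 52 × 74 mm.
Off by 2 mm total — nearest standard size.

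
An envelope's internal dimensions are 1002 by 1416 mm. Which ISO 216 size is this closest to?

Aspect ratio 1416/1002 ≈ 1.413 — close to the ISO √2 ≈ 1.414.
In the B-series (B0 = 1000 × 1414 mm): B0 = 1000 × 1414 mm.
Off by 4 mm total — nearest standard size.

B0 (1000 × 1414 mm)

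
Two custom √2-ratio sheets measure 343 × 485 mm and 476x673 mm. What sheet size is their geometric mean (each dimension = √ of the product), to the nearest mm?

Short side: √(343 · 476) = √163268 ≈ 404.1 → 404 mm
Long side: √(485 · 673) = √326405 ≈ 571.3 → 571 mm

404 × 571 mm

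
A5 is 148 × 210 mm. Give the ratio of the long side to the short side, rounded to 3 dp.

1.419

210 / 148 = 1.419
ISO 216 targets √2 ≈ 1.414; the +0.005 deviation is from mm rounding.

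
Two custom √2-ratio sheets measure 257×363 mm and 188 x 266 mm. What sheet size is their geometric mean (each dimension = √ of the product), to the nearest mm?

220 × 311 mm

Short side: √(257 · 188) = √48316 ≈ 219.8 → 220 mm
Long side: √(363 · 266) = √96558 ≈ 310.7 → 311 mm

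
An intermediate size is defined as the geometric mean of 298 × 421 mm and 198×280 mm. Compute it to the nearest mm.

Short side: √(298 · 198) = √59004 ≈ 242.9 → 243 mm
Long side: √(421 · 280) = √117880 ≈ 343.3 → 343 mm

243 × 343 mm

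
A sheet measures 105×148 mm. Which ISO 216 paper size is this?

A6 (105 × 148 mm)

Aspect ratio 148/105 ≈ 1.410 — close to the ISO √2 ≈ 1.414.
In the A-series (A0 area = 1 m²): A6 = 105 × 148 mm.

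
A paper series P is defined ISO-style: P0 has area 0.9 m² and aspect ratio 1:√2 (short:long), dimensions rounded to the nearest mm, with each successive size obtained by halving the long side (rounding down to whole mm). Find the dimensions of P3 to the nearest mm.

Let P0's short side be w mm. w · w√2 = 0.9 m² = 900,000 mm², so w ≈ 797.7 mm and w√2 ≈ 1128.2 mm → P0 = 798 × 1128 mm.
P1: ⌊1128/2⌋ × 798 = 564 × 798 mm
P2: ⌊798/2⌋ × 564 = 399 × 564 mm
P3: ⌊564/2⌋ × 399 = 282 × 399 mm

282 × 399 mm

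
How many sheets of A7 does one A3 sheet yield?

16

A3 = 297 × 420 mm; A7 = 74 × 105 mm.
Each halving step doubles the count; 4 steps from A3 to A7.
2^4 = 16.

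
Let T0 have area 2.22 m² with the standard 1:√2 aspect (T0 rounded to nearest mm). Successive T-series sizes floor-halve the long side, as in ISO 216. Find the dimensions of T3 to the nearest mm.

Let T0's short side be w mm. w · w√2 = 2.22 m² = 2,220,000 mm², so w ≈ 1252.9 mm and w√2 ≈ 1771.9 mm → T0 = 1253 × 1772 mm.
T1: ⌊1772/2⌋ × 1253 = 886 × 1253 mm
T2: ⌊1253/2⌋ × 886 = 626 × 886 mm
T3: ⌊886/2⌋ × 626 = 443 × 626 mm

443 × 626 mm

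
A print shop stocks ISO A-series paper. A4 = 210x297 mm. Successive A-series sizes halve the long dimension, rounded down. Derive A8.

52 × 74 mm

A5: ⌊297/2⌋ × 210 = 148 × 210 mm
A6: ⌊210/2⌋ × 148 = 105 × 148 mm
A7: ⌊148/2⌋ × 105 = 74 × 105 mm
A8: ⌊105/2⌋ × 74 = 52 × 74 mm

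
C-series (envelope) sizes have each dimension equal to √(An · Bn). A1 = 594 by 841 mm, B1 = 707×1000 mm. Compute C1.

Short side: √(594 · 707) = √419958 ≈ 648.0 → 648 mm
Long side: √(841 · 1000) = √841000 ≈ 917.1 → 917 mm

648 × 917 mm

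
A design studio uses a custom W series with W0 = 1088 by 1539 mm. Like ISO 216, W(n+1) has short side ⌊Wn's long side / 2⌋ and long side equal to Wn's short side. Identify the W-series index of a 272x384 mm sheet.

W0: 1088 × 1539 mm
W1: 769 × 1088 mm
W2: 544 × 769 mm
W3: 384 × 544 mm
W4: 272 × 384 mm
W5: 192 × 272 mm
→ matches W4.

W4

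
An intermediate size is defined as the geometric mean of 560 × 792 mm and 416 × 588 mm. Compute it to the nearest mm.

Short side: √(560 · 416) = √232960 ≈ 482.7 → 483 mm
Long side: √(792 · 588) = √465696 ≈ 682.4 → 682 mm

483 × 682 mm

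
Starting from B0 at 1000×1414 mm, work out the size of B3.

B1: ⌊1414/2⌋ × 1000 = 707 × 1000 mm
B2: ⌊1000/2⌋ × 707 = 500 × 707 mm
B3: ⌊707/2⌋ × 500 = 353 × 500 mm

353 × 500 mm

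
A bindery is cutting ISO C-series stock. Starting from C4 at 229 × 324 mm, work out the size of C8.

C5: ⌊324/2⌋ × 229 = 162 × 229 mm
C6: ⌊229/2⌋ × 162 = 114 × 162 mm
C7: ⌊162/2⌋ × 114 = 81 × 114 mm
C8: ⌊114/2⌋ × 81 = 57 × 81 mm

57 × 81 mm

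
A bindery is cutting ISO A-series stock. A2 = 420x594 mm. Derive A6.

105 × 148 mm

A3: ⌊594/2⌋ × 420 = 297 × 420 mm
A4: ⌊420/2⌋ × 297 = 210 × 297 mm
A5: ⌊297/2⌋ × 210 = 148 × 210 mm
A6: ⌊210/2⌋ × 148 = 105 × 148 mm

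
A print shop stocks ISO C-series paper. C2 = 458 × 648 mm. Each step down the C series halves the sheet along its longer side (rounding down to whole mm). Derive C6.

C3: ⌊648/2⌋ × 458 = 324 × 458 mm
C4: ⌊458/2⌋ × 324 = 229 × 324 mm
C5: ⌊324/2⌋ × 229 = 162 × 229 mm
C6: ⌊229/2⌋ × 162 = 114 × 162 mm

114 × 162 mm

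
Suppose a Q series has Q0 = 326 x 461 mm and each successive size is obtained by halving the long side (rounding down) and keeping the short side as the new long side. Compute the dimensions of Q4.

Q1: ⌊461/2⌋ × 326 = 230 × 326 mm
Q2: ⌊326/2⌋ × 230 = 163 × 230 mm
Q3: ⌊230/2⌋ × 163 = 115 × 163 mm
Q4: ⌊163/2⌋ × 115 = 81 × 115 mm

81 × 115 mm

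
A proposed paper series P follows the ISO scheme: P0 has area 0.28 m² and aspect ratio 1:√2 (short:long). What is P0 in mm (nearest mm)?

Let the short side be w mm. Then w · w√2 = 0.28 m² = 280,000 mm².
w² = 280,000/√2, so w ≈ 445.0 mm; long side = w√2 ≈ 629.3 mm.

445 × 629 mm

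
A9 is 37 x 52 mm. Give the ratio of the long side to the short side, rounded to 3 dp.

52 / 37 = 1.405
ISO 216 targets √2 ≈ 1.414; the -0.009 deviation is from mm rounding.

1.405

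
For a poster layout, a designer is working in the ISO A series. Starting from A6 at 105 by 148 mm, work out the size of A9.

37 × 52 mm

A7: ⌊148/2⌋ × 105 = 74 × 105 mm
A8: ⌊105/2⌋ × 74 = 52 × 74 mm
A9: ⌊74/2⌋ × 52 = 37 × 52 mm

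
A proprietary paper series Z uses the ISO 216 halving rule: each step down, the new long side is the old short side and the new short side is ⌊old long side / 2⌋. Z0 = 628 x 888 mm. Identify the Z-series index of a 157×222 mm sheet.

Z4

Z0: 628 × 888 mm
Z1: 444 × 628 mm
Z2: 314 × 444 mm
Z3: 222 × 314 mm
Z4: 157 × 222 mm
Z5: 111 × 157 mm
→ matches Z4.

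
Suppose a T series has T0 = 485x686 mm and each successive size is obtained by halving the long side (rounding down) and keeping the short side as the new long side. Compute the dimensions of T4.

T1: ⌊686/2⌋ × 485 = 343 × 485 mm
T2: ⌊485/2⌋ × 343 = 242 × 343 mm
T3: ⌊343/2⌋ × 242 = 171 × 242 mm
T4: ⌊242/2⌋ × 171 = 121 × 171 mm

121 × 171 mm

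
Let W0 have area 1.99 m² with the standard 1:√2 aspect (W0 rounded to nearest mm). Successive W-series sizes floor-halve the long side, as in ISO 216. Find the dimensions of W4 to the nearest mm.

296 × 419 mm

Let W0's short side be w mm. w · w√2 = 1.99 m² = 1,990,000 mm², so w ≈ 1186.2 mm and w√2 ≈ 1677.6 mm → W0 = 1186 × 1678 mm.
W1: ⌊1678/2⌋ × 1186 = 839 × 1186 mm
W2: ⌊1186/2⌋ × 839 = 593 × 839 mm
W3: ⌊839/2⌋ × 593 = 419 × 593 mm
W4: ⌊593/2⌋ × 419 = 296 × 419 mm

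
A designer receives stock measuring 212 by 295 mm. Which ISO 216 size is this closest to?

A4 (210 × 297 mm)

Aspect ratio 295/212 ≈ 1.392 (ISO target is √2 ≈ 1.414).
In the A-series (A0 area = 1 m²): A4 = 210 × 297 mm.
Off by 4 mm total — nearest standard size.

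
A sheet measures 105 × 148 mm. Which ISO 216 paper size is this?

Aspect ratio 148/105 ≈ 1.410 — close to the ISO √2 ≈ 1.414.
In the A-series (A0 area = 1 m²): A6 = 105 × 148 mm.

A6 (105 × 148 mm)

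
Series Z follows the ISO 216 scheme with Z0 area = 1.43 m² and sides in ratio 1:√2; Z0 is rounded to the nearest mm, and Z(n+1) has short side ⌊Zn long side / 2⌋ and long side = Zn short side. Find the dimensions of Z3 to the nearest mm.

Let Z0's short side be w mm. w · w√2 = 1.43 m² = 1,430,000 mm², so w ≈ 1005.6 mm and w√2 ≈ 1422.1 mm → Z0 = 1006 × 1422 mm.
Z1: ⌊1422/2⌋ × 1006 = 711 × 1006 mm
Z2: ⌊1006/2⌋ × 711 = 503 × 711 mm
Z3: ⌊711/2⌋ × 503 = 355 × 503 mm

355 × 503 mm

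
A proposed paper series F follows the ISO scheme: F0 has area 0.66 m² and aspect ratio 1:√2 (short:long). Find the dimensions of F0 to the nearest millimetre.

Let the short side be w mm. Then w · w√2 = 0.66 m² = 660,000 mm².
w² = 660,000/√2, so w ≈ 683.1 mm; long side = w√2 ≈ 966.1 mm.

683 × 966 mm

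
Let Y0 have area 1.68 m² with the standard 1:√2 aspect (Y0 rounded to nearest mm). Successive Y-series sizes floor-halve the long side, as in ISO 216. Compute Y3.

385 × 545 mm

Let Y0's short side be w mm. w · w√2 = 1.68 m² = 1,680,000 mm², so w ≈ 1089.9 mm and w√2 ≈ 1541.4 mm → Y0 = 1090 × 1541 mm.
Y1: ⌊1541/2⌋ × 1090 = 770 × 1090 mm
Y2: ⌊1090/2⌋ × 770 = 545 × 770 mm
Y3: ⌊770/2⌋ × 545 = 385 × 545 mm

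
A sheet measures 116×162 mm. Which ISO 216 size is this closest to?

Aspect ratio 162/116 ≈ 1.397 (ISO target is √2 ≈ 1.414).
In the C-series (envelope sizes, between A and B): C6 = 114 × 162 mm.
Off by 2 mm total — nearest standard size.

C6 (114 × 162 mm)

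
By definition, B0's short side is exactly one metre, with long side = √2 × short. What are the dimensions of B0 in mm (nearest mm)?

Short side = 1000 mm; long side = 1000√2 ≈ 1414.2 mm.

1000 × 1414 mm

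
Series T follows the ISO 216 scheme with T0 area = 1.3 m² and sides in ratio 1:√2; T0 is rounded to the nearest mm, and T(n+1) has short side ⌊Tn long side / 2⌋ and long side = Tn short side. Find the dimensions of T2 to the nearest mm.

Let T0's short side be w mm. w · w√2 = 1.3 m² = 1,300,000 mm², so w ≈ 958.8 mm and w√2 ≈ 1355.9 mm → T0 = 959 × 1356 mm.
T1: ⌊1356/2⌋ × 959 = 678 × 959 mm
T2: ⌊959/2⌋ × 678 = 479 × 678 mm

479 × 678 mm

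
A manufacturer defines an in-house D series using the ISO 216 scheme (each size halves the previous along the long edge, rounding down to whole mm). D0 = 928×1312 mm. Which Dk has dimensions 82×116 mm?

D0: 928 × 1312 mm
D1: 656 × 928 mm
D2: 464 × 656 mm
D3: 328 × 464 mm
D4: 232 × 328 mm
D5: 164 × 232 mm
D6: 116 × 164 mm
D7: 82 × 116 mm
D8: 58 × 82 mm
→ matches D7.

D7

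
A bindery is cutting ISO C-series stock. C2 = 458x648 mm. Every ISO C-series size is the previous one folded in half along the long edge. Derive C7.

C3: ⌊648/2⌋ × 458 = 324 × 458 mm
C4: ⌊458/2⌋ × 324 = 229 × 324 mm
C5: ⌊324/2⌋ × 229 = 162 × 229 mm
C6: ⌊229/2⌋ × 162 = 114 × 162 mm
C7: ⌊162/2⌋ × 114 = 81 × 114 mm

81 × 114 mm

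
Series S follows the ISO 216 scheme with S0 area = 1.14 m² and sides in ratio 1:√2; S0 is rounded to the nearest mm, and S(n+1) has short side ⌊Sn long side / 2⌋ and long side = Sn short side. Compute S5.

158 × 224 mm

Let S0's short side be w mm. w · w√2 = 1.14 m² = 1,140,000 mm², so w ≈ 897.8 mm and w√2 ≈ 1269.7 mm → S0 = 898 × 1270 mm.
S1: ⌊1270/2⌋ × 898 = 635 × 898 mm
S2: ⌊898/2⌋ × 635 = 449 × 635 mm
S3: ⌊635/2⌋ × 449 = 317 × 449 mm
S4: ⌊449/2⌋ × 317 = 224 × 317 mm
S5: ⌊317/2⌋ × 224 = 158 × 224 mm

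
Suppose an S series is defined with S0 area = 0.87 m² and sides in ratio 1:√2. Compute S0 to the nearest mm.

784 × 1109 mm

Let the short side be w mm. Then w · w√2 = 0.87 m² = 870,000 mm².
w² = 870,000/√2, so w ≈ 784.3 mm; long side = w√2 ≈ 1109.2 mm.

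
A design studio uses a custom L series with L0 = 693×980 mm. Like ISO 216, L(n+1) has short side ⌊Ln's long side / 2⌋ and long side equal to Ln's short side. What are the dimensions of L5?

122 × 173 mm

L1: ⌊980/2⌋ × 693 = 490 × 693 mm
L2: ⌊693/2⌋ × 490 = 346 × 490 mm
L3: ⌊490/2⌋ × 346 = 245 × 346 mm
L4: ⌊346/2⌋ × 245 = 173 × 245 mm
L5: ⌊245/2⌋ × 173 = 122 × 173 mm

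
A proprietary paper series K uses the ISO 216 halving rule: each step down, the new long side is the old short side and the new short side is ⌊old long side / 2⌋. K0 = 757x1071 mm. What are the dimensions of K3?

K1: ⌊1071/2⌋ × 757 = 535 × 757 mm
K2: ⌊757/2⌋ × 535 = 378 × 535 mm
K3: ⌊535/2⌋ × 378 = 267 × 378 mm

267 × 378 mm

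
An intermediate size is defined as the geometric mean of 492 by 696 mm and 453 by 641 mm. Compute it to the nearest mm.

Short side: √(492 · 453) = √222876 ≈ 472.1 → 472 mm
Long side: √(696 · 641) = √446136 ≈ 667.9 → 668 mm

472 × 668 mm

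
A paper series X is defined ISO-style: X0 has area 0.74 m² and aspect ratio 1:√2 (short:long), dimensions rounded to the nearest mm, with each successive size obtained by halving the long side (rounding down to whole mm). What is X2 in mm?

Let X0's short side be w mm. w · w√2 = 0.74 m² = 740,000 mm², so w ≈ 723.4 mm and w√2 ≈ 1023.0 mm → X0 = 723 × 1023 mm.
X1: ⌊1023/2⌋ × 723 = 511 × 723 mm
X2: ⌊723/2⌋ × 511 = 361 × 511 mm

361 × 511 mm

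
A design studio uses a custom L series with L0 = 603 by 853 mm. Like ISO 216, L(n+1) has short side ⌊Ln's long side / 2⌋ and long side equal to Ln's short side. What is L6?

L1: ⌊853/2⌋ × 603 = 426 × 603 mm
L2: ⌊603/2⌋ × 426 = 301 × 426 mm
L3: ⌊426/2⌋ × 301 = 213 × 301 mm
L4: ⌊301/2⌋ × 213 = 150 × 213 mm
L5: ⌊213/2⌋ × 150 = 106 × 150 mm
L6: ⌊150/2⌋ × 106 = 75 × 106 mm

75 × 106 mm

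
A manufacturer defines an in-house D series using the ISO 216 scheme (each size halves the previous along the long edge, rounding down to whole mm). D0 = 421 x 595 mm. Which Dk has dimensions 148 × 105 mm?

D4

D0: 421 × 595 mm
D1: 297 × 421 mm
D2: 210 × 297 mm
D3: 148 × 210 mm
D4: 105 × 148 mm
D5: 74 × 105 mm
→ matches D4.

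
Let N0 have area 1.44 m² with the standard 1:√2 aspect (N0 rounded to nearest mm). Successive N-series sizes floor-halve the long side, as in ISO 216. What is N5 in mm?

Let N0's short side be w mm. w · w√2 = 1.44 m² = 1,440,000 mm², so w ≈ 1009.1 mm and w√2 ≈ 1427.0 mm → N0 = 1009 × 1427 mm.
N1: ⌊1427/2⌋ × 1009 = 713 × 1009 mm
N2: ⌊1009/2⌋ × 713 = 504 × 713 mm
N3: ⌊713/2⌋ × 504 = 356 × 504 mm
N4: ⌊504/2⌋ × 356 = 252 × 356 mm
N5: ⌊356/2⌋ × 252 = 178 × 252 mm

178 × 252 mm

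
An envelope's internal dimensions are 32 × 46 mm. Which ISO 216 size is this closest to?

Aspect ratio 46/32 ≈ 1.438 (ISO target is √2 ≈ 1.414).
In the B-series (B0 = 1000 × 1414 mm): B10 = 31 × 44 mm.
Off by 3 mm total — nearest standard size.

B10 (31 × 44 mm)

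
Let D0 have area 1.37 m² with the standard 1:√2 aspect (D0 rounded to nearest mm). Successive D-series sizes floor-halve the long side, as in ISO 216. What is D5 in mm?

Let D0's short side be w mm. w · w√2 = 1.37 m² = 1,370,000 mm², so w ≈ 984.2 mm and w√2 ≈ 1391.9 mm → D0 = 984 × 1392 mm.
D1: ⌊1392/2⌋ × 984 = 696 × 984 mm
D2: ⌊984/2⌋ × 696 = 492 × 696 mm
D3: ⌊696/2⌋ × 492 = 348 × 492 mm
D4: ⌊492/2⌋ × 348 = 246 × 348 mm
D5: ⌊348/2⌋ × 246 = 174 × 246 mm

174 × 246 mm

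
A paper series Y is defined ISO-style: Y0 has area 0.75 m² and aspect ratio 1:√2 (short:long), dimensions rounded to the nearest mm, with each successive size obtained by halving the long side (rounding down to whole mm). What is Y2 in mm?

364 × 515 mm

Let Y0's short side be w mm. w · w√2 = 0.75 m² = 750,000 mm², so w ≈ 728.2 mm and w√2 ≈ 1029.9 mm → Y0 = 728 × 1030 mm.
Y1: ⌊1030/2⌋ × 728 = 515 × 728 mm
Y2: ⌊728/2⌋ × 515 = 364 × 515 mm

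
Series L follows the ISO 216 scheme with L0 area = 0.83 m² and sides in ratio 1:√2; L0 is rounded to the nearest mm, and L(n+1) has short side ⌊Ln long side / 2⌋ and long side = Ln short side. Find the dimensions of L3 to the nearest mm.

Let L0's short side be w mm. w · w√2 = 0.83 m² = 830,000 mm², so w ≈ 766.1 mm and w√2 ≈ 1083.4 mm → L0 = 766 × 1083 mm.
L1: ⌊1083/2⌋ × 766 = 541 × 766 mm
L2: ⌊766/2⌋ × 541 = 383 × 541 mm
L3: ⌊541/2⌋ × 383 = 270 × 383 mm

270 × 383 mm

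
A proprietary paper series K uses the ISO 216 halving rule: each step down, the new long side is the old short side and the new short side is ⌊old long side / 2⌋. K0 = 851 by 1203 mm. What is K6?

K1: ⌊1203/2⌋ × 851 = 601 × 851 mm
K2: ⌊851/2⌋ × 601 = 425 × 601 mm
K3: ⌊601/2⌋ × 425 = 300 × 425 mm
K4: ⌊425/2⌋ × 300 = 212 × 300 mm
K5: ⌊300/2⌋ × 212 = 150 × 212 mm
K6: ⌊212/2⌋ × 150 = 106 × 150 mm

106 × 150 mm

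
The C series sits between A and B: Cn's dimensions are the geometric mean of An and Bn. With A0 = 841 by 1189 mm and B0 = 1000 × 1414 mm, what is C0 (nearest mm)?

917 × 1297 mm

Short side: √(841 · 1000) = √841000 ≈ 917.1 → 917 mm
Long side: √(1189 · 1414) = √1681246 ≈ 1296.6 → 1297 mm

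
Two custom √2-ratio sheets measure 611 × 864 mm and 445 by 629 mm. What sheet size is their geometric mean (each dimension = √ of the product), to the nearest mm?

521 × 737 mm

Short side: √(611 · 445) = √271895 ≈ 521.4 → 521 mm
Long side: √(864 · 629) = √543456 ≈ 737.2 → 737 mm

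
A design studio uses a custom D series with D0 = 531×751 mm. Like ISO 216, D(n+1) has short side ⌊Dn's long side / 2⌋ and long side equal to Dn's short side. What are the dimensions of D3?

D1 = 375 × 531 mm (from D0 by 1 halving).
D2: ⌊531/2⌋ × 375 = 265 × 375 mm
D3: ⌊375/2⌋ × 265 = 187 × 265 mm

187 × 265 mm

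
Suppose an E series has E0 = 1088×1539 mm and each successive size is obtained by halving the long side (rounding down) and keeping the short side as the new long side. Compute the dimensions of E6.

E1 = 769 × 1088 mm (from E0 by 1 halving).
E2: ⌊1088/2⌋ × 769 = 544 × 769 mm
E3: ⌊769/2⌋ × 544 = 384 × 544 mm
E4: ⌊544/2⌋ × 384 = 272 × 384 mm
E5: ⌊384/2⌋ × 272 = 192 × 272 mm
E6: ⌊272/2⌋ × 192 = 136 × 192 mm

136 × 192 mm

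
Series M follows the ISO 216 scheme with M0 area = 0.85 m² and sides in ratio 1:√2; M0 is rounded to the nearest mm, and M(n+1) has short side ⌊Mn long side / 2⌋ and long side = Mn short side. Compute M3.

Let M0's short side be w mm. w · w√2 = 0.85 m² = 850,000 mm², so w ≈ 775.3 mm and w√2 ≈ 1096.4 mm → M0 = 775 × 1096 mm.
M1: ⌊1096/2⌋ × 775 = 548 × 775 mm
M2: ⌊775/2⌋ × 548 = 387 × 548 mm
M3: ⌊548/2⌋ × 387 = 274 × 387 mm

274 × 387 mm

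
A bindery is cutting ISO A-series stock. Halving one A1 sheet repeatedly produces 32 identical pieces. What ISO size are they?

32 = 2^5, so 5 halving steps.
A1 → A2 → … → A6 after 5 steps.

A6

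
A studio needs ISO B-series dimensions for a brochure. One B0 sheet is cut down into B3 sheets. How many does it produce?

B0 = 1000 × 1414 mm; B3 = 353 × 500 mm.
Each halving step doubles the count; 3 steps from B0 to B3.
2^3 = 8.

8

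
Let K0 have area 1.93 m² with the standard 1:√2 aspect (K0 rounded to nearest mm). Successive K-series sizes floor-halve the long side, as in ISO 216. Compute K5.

206 × 292 mm

Let K0's short side be w mm. w · w√2 = 1.93 m² = 1,930,000 mm², so w ≈ 1168.2 mm and w√2 ≈ 1652.1 mm → K0 = 1168 × 1652 mm.
K1: ⌊1652/2⌋ × 1168 = 826 × 1168 mm
K2: ⌊1168/2⌋ × 826 = 584 × 826 mm
K3: ⌊826/2⌋ × 584 = 413 × 584 mm
K4: ⌊584/2⌋ × 413 = 292 × 413 mm
K5: ⌊413/2⌋ × 292 = 206 × 292 mm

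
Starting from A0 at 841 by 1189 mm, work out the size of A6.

105 × 148 mm

A1: ⌊1189/2⌋ × 841 = 594 × 841 mm
A2: ⌊841/2⌋ × 594 = 420 × 594 mm
A3: ⌊594/2⌋ × 420 = 297 × 420 mm
A4: ⌊420/2⌋ × 297 = 210 × 297 mm
A5: ⌊297/2⌋ × 210 = 148 × 210 mm
A6: ⌊210/2⌋ × 148 = 105 × 148 mm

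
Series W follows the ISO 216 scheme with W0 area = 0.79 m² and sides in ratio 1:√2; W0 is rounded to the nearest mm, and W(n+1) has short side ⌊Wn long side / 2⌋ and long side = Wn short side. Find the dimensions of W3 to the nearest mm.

Let W0's short side be w mm. w · w√2 = 0.79 m² = 790,000 mm², so w ≈ 747.4 mm and w√2 ≈ 1057.0 mm → W0 = 747 × 1057 mm.
W1: ⌊1057/2⌋ × 747 = 528 × 747 mm
W2: ⌊747/2⌋ × 528 = 373 × 528 mm
W3: ⌊528/2⌋ × 373 = 264 × 373 mm

264 × 373 mm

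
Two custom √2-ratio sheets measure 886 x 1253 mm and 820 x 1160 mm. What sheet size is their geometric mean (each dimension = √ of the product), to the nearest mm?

Short side: √(886 · 820) = √726520 ≈ 852.4 → 852 mm
Long side: √(1253 · 1160) = √1453480 ≈ 1205.6 → 1206 mm

852 × 1206 mm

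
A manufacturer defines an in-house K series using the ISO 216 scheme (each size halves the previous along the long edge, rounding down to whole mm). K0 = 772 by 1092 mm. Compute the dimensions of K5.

136 × 193 mm

K1: ⌊1092/2⌋ × 772 = 546 × 772 mm
K2: ⌊772/2⌋ × 546 = 386 × 546 mm
K3: ⌊546/2⌋ × 386 = 273 × 386 mm
K4: ⌊386/2⌋ × 273 = 193 × 273 mm
K5: ⌊273/2⌋ × 193 = 136 × 193 mm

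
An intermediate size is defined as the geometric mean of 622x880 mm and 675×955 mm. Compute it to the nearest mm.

Short side: √(622 · 675) = √419850 ≈ 648.0 → 648 mm
Long side: √(880 · 955) = √840400 ≈ 916.7 → 917 mm

648 × 917 mm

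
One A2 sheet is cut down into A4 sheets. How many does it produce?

4

Each ISO step halves the sheet: 1 × A2 → 2 × A3 → 4 × A4
From A2 to A4 is 2 halving steps: 2^2 = 4.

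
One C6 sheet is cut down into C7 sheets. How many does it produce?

2

C6 = 114 × 162 mm; C7 = 81 × 114 mm.
Each halving step doubles the count; 1 step from C6 to C7.
2^1 = 2.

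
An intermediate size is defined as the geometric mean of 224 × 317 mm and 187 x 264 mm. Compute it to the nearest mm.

205 × 289 mm

Short side: √(224 · 187) = √41888 ≈ 204.7 → 205 mm
Long side: √(317 · 264) = √83688 ≈ 289.3 → 289 mm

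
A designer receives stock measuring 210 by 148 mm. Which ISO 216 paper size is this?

A5 (148 × 210 mm)

Aspect ratio 210/148 ≈ 1.419 — close to the ISO √2 ≈ 1.414.
In the A-series (A0 area = 1 m²): A5 = 148 × 210 mm.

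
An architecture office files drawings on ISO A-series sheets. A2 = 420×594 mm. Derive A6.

105 × 148 mm

A3: ⌊594/2⌋ × 420 = 297 × 420 mm
A4: ⌊420/2⌋ × 297 = 210 × 297 mm
A5: ⌊297/2⌋ × 210 = 148 × 210 mm
A6: ⌊210/2⌋ × 148 = 105 × 148 mm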